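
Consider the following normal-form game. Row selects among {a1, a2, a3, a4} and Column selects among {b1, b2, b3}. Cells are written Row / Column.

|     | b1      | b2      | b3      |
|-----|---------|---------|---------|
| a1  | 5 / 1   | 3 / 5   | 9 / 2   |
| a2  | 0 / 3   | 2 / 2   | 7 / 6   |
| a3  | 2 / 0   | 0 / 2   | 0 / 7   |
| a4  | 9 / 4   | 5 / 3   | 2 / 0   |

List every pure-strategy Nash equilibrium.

(a4, b1)

Check mutual best responses: a cell is a NE iff neither player can gain by unilaterally deviating.
Row's best responses — vs b1: a4 (payoff 9); vs b2: a4 (payoff 5); vs b3: a1 (payoff 9).
Column's best responses — vs a1: b2 (payoff 5); vs a2: b3 (payoff 6); vs a3: b3 (payoff 7); vs a4: b1 (payoff 4).
The only mutual best response is (a4, b1); neither player gains by switching there.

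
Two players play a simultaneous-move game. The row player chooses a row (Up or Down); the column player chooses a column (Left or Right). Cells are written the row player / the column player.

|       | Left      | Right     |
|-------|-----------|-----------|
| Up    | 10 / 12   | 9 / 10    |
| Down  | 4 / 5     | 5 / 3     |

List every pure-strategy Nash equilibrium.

Find each player's best response to every opponent strategy; NE are the intersections.
The row player's best responses — vs Left: Up (payoff 10); vs Right: Up (payoff 9).
The column player's best responses — vs Up: Left (payoff 12); vs Down: Left (payoff 5).
The only mutual best response is (Up, Left); neither player gains by switching there.

(Up, Left)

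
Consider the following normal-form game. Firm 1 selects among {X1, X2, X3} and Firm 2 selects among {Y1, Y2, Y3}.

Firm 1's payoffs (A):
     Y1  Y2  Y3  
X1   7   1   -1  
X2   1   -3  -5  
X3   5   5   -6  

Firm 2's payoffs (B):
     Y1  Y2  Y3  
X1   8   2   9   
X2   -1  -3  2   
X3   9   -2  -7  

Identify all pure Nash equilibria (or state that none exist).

A profile is a Nash equilibrium when each player is best-responding to the other.
Firm 1's best responses — vs Y1: X1 (payoff 7); vs Y2: X3 (payoff 5); vs Y3: X1 (payoff -1).
Firm 2's best responses — vs X1: Y3 (payoff 9); vs X2: Y3 (payoff 2); vs X3: Y1 (payoff 9).
The only mutual best response is (X1, Y3); neither player gains by switching there.

(X1, Y3)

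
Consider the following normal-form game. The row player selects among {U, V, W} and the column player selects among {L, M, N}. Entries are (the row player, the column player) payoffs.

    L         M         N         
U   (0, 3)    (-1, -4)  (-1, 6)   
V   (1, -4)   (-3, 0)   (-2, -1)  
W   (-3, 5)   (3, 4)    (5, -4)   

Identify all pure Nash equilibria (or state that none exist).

Check mutual best responses: a cell is a NE iff neither player can gain by unilaterally deviating.
The row player's best responses — vs L: V (payoff 1); vs M: W (payoff 3); vs N: W (payoff 5).
The column player's best responses — vs U: N (payoff 6); vs V: M (payoff 0); vs W: L (payoff 5).
No cell has both players best-responding. For instance, the row player's best reply to N is W, but against W the column player prefers L over N.

There is no pure-strategy Nash equilibrium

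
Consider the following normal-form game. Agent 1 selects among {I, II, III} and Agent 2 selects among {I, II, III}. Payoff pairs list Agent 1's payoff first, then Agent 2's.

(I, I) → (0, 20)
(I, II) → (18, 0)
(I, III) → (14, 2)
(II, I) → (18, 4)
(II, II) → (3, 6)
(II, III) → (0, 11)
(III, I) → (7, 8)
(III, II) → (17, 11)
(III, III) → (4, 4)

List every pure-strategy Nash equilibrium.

None

Check mutual best responses: a cell is a NE iff neither player can gain by unilaterally deviating.
Agent 1's best responses — vs I: II (payoff 18); vs II: I (payoff 18); vs III: I (payoff 14).
Agent 2's best responses — vs I: I (payoff 20); vs II: III (payoff 11); vs III: II (payoff 11).
No cell has both players best-responding. For instance, Agent 1's best reply to II is I, but against I Agent 2 prefers I over II.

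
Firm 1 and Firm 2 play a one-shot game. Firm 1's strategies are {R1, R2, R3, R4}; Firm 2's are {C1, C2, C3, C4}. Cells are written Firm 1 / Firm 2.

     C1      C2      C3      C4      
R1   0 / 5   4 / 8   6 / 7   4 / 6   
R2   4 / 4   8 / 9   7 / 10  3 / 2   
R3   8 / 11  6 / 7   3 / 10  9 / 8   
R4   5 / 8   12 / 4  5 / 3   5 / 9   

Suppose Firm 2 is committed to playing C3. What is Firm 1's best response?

R2

With Firm 2 fixed at C3, Firm 1's payoffs are: R1 → 6, R2 → 7, R3 → 3, R4 → 5.
The maximum is 7, achieved by R2.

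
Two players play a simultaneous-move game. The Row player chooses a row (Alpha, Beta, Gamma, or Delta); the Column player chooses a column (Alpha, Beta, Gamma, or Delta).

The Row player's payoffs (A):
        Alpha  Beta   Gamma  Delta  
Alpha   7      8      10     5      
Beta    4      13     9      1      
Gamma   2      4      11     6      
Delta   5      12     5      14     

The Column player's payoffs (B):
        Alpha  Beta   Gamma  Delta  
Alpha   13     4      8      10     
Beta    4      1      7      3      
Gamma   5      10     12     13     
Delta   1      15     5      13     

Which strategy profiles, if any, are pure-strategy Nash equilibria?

(Alpha, Alpha)

Find each player's best response to every opponent strategy; NE are the intersections.
The Row player's best responses — vs Alpha: Alpha (payoff 7); vs Beta: Beta (payoff 13); vs Gamma: Gamma (payoff 11); vs Delta: Delta (payoff 14).
The Column player's best responses — vs Alpha: Alpha (payoff 13); vs Beta: Gamma (payoff 7); vs Gamma: Delta (payoff 13); vs Delta: Beta (payoff 15).
The only mutual best response is (Alpha, Alpha); neither player gains by switching there.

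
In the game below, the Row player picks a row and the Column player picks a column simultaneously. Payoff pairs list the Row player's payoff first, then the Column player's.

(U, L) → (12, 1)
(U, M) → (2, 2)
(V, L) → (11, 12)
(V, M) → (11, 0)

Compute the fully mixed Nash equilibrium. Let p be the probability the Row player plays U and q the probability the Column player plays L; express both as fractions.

p = 12/13, q = 9/10

In a mixed NE each player is indifferent between their pure strategies, so the opponent's mix sets the indifference.
The Column player indifferent between L and M: p·1 + (1−p)·12 = p·2 + (1−p)·0 ⟹ 12 + (-11)p = 0 + 2p ⟹ p = 12/13.
The Row player indifferent between U and V: q·12 + (1−q)·2 = q·11 + (1−q)·11 ⟹ 2 + 10q = 11 + 0q ⟹ q = 9/10.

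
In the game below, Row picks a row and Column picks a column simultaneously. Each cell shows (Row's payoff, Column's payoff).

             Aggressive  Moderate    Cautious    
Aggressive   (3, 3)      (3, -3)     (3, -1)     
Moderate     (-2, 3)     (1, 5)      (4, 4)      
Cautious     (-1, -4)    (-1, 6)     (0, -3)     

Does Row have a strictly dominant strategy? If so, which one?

A strategy is strictly dominant if it gives Row a strictly higher payoff than every other strategy, against every choice by the opponent.
Aggressive is not dominant: against Cautious, Moderate gives 4 > 3.
Moderate is not dominant: against Aggressive, Aggressive gives 3 > -2.
Cautious is not dominant: against Aggressive, Aggressive gives 3 > -1.
No single strategy is best against every opponent action.

None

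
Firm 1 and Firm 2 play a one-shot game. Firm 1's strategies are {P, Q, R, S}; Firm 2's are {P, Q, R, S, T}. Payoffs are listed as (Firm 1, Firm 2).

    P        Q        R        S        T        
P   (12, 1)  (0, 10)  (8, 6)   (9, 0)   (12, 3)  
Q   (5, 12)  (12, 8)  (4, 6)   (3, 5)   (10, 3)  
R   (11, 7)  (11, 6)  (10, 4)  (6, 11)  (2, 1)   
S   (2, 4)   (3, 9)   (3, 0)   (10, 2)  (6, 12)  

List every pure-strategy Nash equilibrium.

None

A profile is a Nash equilibrium when each player is best-responding to the other.
Firm 1's best responses — vs P: P (payoff 12); vs Q: Q (payoff 12); vs R: R (payoff 10); vs S: S (payoff 10); vs T: P (payoff 12).
Firm 2's best responses — vs P: Q (payoff 10); vs Q: P (payoff 12); vs R: S (payoff 11); vs S: T (payoff 12).
No cell has both players best-responding. For instance, Firm 1's best reply to P is P, but against P Firm 2 prefers Q over P.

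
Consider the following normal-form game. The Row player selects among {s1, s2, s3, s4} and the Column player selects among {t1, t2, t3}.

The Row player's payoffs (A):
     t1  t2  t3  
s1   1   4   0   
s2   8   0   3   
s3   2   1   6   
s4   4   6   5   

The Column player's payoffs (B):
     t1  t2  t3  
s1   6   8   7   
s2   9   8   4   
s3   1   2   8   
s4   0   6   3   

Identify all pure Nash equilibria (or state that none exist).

(s2, t1), (s3, t3), and (s4, t2)

Check mutual best responses: a cell is a NE iff neither player can gain by unilaterally deviating.
The Row player's best responses — vs t1: s2 (payoff 8); vs t2: s4 (payoff 6); vs t3: s3 (payoff 6).
The Column player's best responses — vs s1: t2 (payoff 8); vs s2: t1 (payoff 9); vs s3: t3 (payoff 8); vs s4: t2 (payoff 6).
Mutual best responses occur at (s2, t1), (s3, t3), and (s4, t2); at each, neither player gains by switching.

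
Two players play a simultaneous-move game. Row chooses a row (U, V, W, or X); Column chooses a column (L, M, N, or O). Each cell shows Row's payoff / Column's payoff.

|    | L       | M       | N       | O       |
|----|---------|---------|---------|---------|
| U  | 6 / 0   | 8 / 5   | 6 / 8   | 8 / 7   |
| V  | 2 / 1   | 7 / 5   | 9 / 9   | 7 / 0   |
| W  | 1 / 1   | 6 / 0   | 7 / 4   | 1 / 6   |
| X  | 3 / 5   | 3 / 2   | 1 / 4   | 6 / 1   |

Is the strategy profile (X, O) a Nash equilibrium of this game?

Holding Column at O: Row gets 6 from X but could get 8 by switching to U. Row has a profitable deviation.

No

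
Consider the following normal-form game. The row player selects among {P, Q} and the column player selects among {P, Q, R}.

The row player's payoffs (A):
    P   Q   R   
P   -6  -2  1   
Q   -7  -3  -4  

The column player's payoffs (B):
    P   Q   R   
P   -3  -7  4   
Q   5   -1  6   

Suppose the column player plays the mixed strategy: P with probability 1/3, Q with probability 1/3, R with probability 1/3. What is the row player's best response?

P

The row player's best reply maximizes expected payoff against the mix.
P: (1/3)·(-6) + (1/3)·(-2) + (1/3)·1 = -7/3
Q: (1/3)·(-7) + (1/3)·(-3) + (1/3)·(-4) = -14/3
Highest expected payoff is -7/3, from P.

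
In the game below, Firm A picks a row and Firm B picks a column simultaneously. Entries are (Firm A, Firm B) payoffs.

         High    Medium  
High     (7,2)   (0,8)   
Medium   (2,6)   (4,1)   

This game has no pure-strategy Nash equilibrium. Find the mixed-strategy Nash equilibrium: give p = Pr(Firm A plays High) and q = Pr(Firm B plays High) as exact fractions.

p = 5/11, q = 4/9

In a mixed NE each player is indifferent between their pure strategies, so the opponent's mix sets the indifference.
Firm B indifferent between High and Medium: p·2 + (1−p)·6 = p·8 + (1−p)·1 ⟹ 6 + (-4)p = 1 + 7p ⟹ p = 5/11.
Firm A indifferent between High and Medium: q·7 + (1−q)·0 = q·2 + (1−q)·4 ⟹ 0 + 7q = 4 + (-2)q ⟹ q = 4/9.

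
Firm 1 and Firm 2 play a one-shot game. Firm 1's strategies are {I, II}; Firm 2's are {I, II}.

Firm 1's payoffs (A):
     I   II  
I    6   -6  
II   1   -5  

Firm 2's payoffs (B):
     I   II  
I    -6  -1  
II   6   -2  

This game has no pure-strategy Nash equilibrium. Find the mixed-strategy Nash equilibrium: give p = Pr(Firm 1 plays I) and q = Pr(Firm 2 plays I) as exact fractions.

p = 8/13, q = 1/6

In a mixed NE each player is indifferent between their pure strategies, so the opponent's mix sets the indifference.
Firm 2 indifferent between I and II: p·(-6) + (1−p)·6 = p·(-1) + (1−p)·(-2) ⟹ 6 + (-12)p = (-2) + 1p ⟹ p = 8/13.
Firm 1 indifferent between I and II: q·6 + (1−q)·(-6) = q·1 + (1−q)·(-5) ⟹ (-6) + 12q = (-5) + 6q ⟹ q = 1/6.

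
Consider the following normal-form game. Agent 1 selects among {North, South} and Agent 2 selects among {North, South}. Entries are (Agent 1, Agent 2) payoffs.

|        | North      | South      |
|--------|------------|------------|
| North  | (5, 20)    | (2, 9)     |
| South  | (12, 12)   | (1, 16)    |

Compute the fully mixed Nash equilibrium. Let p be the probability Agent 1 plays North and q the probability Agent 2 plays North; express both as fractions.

In a mixed NE each player is indifferent between their pure strategies, so the opponent's mix sets the indifference.
Agent 2 indifferent between North and South: p·20 + (1−p)·12 = p·9 + (1−p)·16 ⟹ 12 + 8p = 16 + (-7)p ⟹ p = 4/15.
Agent 1 indifferent between North and South: q·5 + (1−q)·2 = q·12 + (1−q)·1 ⟹ 2 + 3q = 1 + 11q ⟹ q = 1/8.

p = 4/15, q = 1/8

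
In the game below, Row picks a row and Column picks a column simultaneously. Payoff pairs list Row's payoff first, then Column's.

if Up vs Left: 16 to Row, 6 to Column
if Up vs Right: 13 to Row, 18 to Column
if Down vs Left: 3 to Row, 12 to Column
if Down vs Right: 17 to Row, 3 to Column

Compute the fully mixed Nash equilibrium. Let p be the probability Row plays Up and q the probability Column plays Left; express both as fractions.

Each player's mixing probability is pinned down by making the *other* player indifferent.
Column indifferent between Left and Right: p·6 + (1−p)·12 = p·18 + (1−p)·3 ⟹ 12 + (-6)p = 3 + 15p ⟹ p = 3/7.
Row indifferent between Up and Down: q·16 + (1−q)·13 = q·3 + (1−q)·17 ⟹ 13 + 3q = 17 + (-14)q ⟹ q = 4/17.

p = 3/7, q = 4/17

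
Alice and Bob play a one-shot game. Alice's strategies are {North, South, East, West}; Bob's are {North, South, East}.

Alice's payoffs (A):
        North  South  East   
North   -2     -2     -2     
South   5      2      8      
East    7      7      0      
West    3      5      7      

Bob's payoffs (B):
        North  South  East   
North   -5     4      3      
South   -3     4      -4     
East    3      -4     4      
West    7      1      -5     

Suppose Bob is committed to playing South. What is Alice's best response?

With Bob fixed at South, Alice's payoffs are: North → -2, South → 2, East → 7, West → 5.
The maximum is 7, achieved by East.

East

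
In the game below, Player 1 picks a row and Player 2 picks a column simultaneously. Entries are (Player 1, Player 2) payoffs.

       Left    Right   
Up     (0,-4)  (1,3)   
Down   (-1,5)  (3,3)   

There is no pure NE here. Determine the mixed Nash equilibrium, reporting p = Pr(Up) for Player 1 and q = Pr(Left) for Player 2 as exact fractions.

In a mixed NE each player is indifferent between their pure strategies, so the opponent's mix sets the indifference.
Player 2 indifferent between Left and Right: p·(-4) + (1−p)·5 = p·3 + (1−p)·3 ⟹ 5 + (-9)p = 3 + 0p ⟹ p = 2/9.
Player 1 indifferent between Up and Down: q·0 + (1−q)·1 = q·(-1) + (1−q)·3 ⟹ 1 + (-1)q = 3 + (-4)q ⟹ q = 2/3.

p = 2/9, q = 2/3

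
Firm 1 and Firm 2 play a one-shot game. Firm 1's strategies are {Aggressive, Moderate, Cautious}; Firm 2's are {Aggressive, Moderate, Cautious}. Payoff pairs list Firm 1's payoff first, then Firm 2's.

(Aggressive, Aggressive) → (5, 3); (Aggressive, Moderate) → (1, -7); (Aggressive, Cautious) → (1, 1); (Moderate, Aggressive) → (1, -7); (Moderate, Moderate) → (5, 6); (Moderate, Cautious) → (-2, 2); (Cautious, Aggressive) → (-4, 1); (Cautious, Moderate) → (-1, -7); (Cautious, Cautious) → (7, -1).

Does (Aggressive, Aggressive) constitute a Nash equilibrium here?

Yes

Holding Firm 2 at Aggressive: Firm 1 gets 5 from Aggressive, versus 1 from Moderate, -4 from Cautious. No profitable deviation for Firm 1.
Holding Firm 1 at Aggressive: Firm 2 gets 3 from Aggressive, versus -7 from Moderate, 1 from Cautious. No profitable deviation for Firm 2 either.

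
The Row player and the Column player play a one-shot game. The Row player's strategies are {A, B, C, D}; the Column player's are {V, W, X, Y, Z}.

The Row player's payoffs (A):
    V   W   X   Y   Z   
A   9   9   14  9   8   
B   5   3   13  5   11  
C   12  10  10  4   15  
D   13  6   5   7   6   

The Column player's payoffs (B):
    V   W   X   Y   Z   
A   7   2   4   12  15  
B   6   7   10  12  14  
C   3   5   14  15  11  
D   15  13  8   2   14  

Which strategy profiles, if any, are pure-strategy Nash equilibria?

(D, V)

Check mutual best responses: a cell is a NE iff neither player can gain by unilaterally deviating.
The Row player's best responses — vs V: D (payoff 13); vs W: C (payoff 10); vs X: A (payoff 14); vs Y: A (payoff 9); vs Z: C (payoff 15).
The Column player's best responses — vs A: Z (payoff 15); vs B: Z (payoff 14); vs C: Y (payoff 15); vs D: V (payoff 15).
The only mutual best response is (D, V); neither player gains by switching there.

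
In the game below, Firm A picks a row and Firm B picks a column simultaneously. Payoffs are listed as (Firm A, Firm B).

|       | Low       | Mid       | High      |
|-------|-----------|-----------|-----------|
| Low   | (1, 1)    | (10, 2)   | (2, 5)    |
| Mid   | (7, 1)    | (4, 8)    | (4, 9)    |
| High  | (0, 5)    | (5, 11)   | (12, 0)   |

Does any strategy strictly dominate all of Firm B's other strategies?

None

A strategy is strictly dominant if it gives Firm B a strictly higher payoff than every other strategy, against every choice by the opponent.
Low is not dominant: against Low, Mid gives 2 > 1.
Mid is not dominant: against Low, High gives 5 > 2.
High is not dominant: against High, Low gives 5 > 0.
No single strategy is best against every opponent action.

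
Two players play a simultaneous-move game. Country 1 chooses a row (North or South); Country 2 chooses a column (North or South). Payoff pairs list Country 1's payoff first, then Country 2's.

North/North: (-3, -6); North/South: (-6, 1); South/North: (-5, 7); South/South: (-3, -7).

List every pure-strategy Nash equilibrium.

A profile is a Nash equilibrium when each player is best-responding to the other.
Country 1's best responses — vs North: North (payoff -3); vs South: South (payoff -3).
Country 2's best responses — vs North: South (payoff 1); vs South: North (payoff 7).
No cell has both players best-responding. For instance, Country 1's best reply to South is South, but against South Country 2 prefers North over South.

None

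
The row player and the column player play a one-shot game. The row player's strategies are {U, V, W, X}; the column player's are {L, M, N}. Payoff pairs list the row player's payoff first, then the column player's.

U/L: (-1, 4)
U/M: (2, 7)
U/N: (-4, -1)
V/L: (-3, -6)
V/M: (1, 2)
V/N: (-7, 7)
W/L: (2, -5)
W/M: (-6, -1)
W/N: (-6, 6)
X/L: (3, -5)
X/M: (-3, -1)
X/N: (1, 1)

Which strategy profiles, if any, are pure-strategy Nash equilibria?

A profile is a Nash equilibrium when each player is best-responding to the other.
The row player's best responses — vs L: X (payoff 3); vs M: U (payoff 2); vs N: X (payoff 1).
The column player's best responses — vs U: M (payoff 7); vs V: N (payoff 7); vs W: N (payoff 6); vs X: N (payoff 1).
Mutual best responses occur at (U, M) and (X, N); at each, neither player gains by switching.

(U, M) and (X, N)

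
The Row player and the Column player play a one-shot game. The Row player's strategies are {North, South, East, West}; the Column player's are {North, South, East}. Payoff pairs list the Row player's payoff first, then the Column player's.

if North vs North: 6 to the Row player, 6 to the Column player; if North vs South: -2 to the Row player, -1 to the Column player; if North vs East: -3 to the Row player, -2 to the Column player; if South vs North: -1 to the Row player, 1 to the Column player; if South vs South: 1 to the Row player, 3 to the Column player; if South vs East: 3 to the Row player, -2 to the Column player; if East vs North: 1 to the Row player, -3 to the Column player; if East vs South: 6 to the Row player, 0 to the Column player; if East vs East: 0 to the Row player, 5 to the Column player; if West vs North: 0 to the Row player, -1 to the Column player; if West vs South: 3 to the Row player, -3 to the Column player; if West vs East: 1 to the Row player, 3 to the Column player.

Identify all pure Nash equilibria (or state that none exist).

A profile is a Nash equilibrium when each player is best-responding to the other.
The Row player's best responses — vs North: North (payoff 6); vs South: East (payoff 6); vs East: South (payoff 3).
The Column player's best responses — vs North: North (payoff 6); vs South: South (payoff 3); vs East: East (payoff 5); vs West: East (payoff 3).
The only mutual best response is (North, North); neither player gains by switching there.

(North, North)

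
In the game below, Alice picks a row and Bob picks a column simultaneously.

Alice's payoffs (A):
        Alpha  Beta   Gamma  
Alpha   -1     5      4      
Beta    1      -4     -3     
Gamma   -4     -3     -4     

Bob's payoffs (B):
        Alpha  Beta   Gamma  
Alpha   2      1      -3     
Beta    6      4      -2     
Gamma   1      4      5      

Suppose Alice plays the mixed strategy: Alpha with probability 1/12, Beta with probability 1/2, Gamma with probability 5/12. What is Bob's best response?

Compute Bob's expected payoff from each pure strategy against the given mix.
Alpha: (1/12)·2 + (1/2)·6 + (5/12)·1 = 43/12
Beta: (1/12)·1 + (1/2)·4 + (5/12)·4 = 15/4
Gamma: (1/12)·(-3) + (1/2)·(-2) + (5/12)·5 = 5/6
Highest expected payoff is 15/4, from Beta.

Beta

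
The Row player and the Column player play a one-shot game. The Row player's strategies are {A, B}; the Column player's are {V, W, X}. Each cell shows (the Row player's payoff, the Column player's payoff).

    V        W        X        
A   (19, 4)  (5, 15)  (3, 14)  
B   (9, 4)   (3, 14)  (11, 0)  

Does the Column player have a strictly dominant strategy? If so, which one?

W

A strategy is strictly dominant if it gives the Column player a strictly higher payoff than every other strategy, against every choice by the opponent.
W strictly dominates: vs A: 15 > each of {4, 14}; vs B: 14 > each of {4, 0}.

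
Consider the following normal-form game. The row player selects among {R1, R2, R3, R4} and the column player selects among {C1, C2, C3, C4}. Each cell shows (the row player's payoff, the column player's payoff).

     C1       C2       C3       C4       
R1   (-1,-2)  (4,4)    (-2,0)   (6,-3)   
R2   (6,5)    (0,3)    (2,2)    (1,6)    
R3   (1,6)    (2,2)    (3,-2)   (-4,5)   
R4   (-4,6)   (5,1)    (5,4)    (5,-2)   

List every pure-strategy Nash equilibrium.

Find each player's best response to every opponent strategy; NE are the intersections.
The row player's best responses — vs C1: R2 (payoff 6); vs C2: R4 (payoff 5); vs C3: R4 (payoff 5); vs C4: R1 (payoff 6).
The column player's best responses — vs R1: C2 (payoff 4); vs R2: C4 (payoff 6); vs R3: C1 (payoff 6); vs R4: C1 (payoff 6).
No cell has both players best-responding. For instance, the row player's best reply to C1 is R2, but against R2 the column player prefers C4 over C1.

There is no pure-strategy Nash equilibrium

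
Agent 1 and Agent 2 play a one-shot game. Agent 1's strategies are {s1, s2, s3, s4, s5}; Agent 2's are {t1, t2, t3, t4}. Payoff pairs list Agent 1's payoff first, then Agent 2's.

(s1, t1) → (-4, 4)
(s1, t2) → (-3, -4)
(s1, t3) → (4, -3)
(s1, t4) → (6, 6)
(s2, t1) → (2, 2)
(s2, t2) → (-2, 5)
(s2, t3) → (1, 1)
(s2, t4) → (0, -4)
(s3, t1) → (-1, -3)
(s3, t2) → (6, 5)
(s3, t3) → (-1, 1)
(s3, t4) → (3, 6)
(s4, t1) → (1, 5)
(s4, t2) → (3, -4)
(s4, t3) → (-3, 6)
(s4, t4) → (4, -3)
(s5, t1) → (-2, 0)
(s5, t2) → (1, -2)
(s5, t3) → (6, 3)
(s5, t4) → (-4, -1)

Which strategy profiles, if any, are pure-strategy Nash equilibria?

(s1, t4) and (s5, t3)

Check mutual best responses: a cell is a NE iff neither player can gain by unilaterally deviating.
Agent 1's best responses — vs t1: s2 (payoff 2); vs t2: s3 (payoff 6); vs t3: s5 (payoff 6); vs t4: s1 (payoff 6).
Agent 2's best responses — vs s1: t4 (payoff 6); vs s2: t2 (payoff 5); vs s3: t4 (payoff 6); vs s4: t3 (payoff 6); vs s5: t3 (payoff 3).
Mutual best responses occur at (s1, t4) and (s5, t3); at each, neither player gains by switching.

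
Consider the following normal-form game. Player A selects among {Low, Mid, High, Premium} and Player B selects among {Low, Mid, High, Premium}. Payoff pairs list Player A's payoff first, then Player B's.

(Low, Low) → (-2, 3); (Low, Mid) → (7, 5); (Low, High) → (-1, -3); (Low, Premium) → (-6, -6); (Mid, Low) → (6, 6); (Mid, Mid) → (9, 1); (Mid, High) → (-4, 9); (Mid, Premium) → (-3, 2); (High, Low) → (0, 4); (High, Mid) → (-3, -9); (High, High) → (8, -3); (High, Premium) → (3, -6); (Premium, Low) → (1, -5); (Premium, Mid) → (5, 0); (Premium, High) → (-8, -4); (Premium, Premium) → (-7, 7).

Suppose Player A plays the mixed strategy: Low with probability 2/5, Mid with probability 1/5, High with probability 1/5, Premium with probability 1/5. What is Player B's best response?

Player B's best reply maximizes expected payoff against the mix.
Low: (2/5)·3 + (1/5)·6 + (1/5)·4 + (1/5)·(-5) = 11/5
Mid: (2/5)·5 + (1/5)·1 + (1/5)·(-9) + (1/5)·0 = 2/5
High: (2/5)·(-3) + (1/5)·9 + (1/5)·(-3) + (1/5)·(-4) = -4/5
Premium: (2/5)·(-6) + (1/5)·2 + (1/5)·(-6) + (1/5)·7 = -9/5
Highest expected payoff is 11/5, from Low.

Low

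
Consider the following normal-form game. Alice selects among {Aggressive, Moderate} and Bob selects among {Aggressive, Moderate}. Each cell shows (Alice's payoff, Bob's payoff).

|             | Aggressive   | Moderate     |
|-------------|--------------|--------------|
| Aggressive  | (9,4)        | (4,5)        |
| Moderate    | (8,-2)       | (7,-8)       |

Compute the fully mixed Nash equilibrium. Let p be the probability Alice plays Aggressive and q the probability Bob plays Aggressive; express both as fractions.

In a mixed NE each player is indifferent between their pure strategies, so the opponent's mix sets the indifference.
Bob indifferent between Aggressive and Moderate: p·4 + (1−p)·(-2) = p·5 + (1−p)·(-8) ⟹ (-2) + 6p = (-8) + 13p ⟹ p = 6/7.
Alice indifferent between Aggressive and Moderate: q·9 + (1−q)·4 = q·8 + (1−q)·7 ⟹ 4 + 5q = 7 + 1q ⟹ q = 3/4.

p = 6/7, q = 3/4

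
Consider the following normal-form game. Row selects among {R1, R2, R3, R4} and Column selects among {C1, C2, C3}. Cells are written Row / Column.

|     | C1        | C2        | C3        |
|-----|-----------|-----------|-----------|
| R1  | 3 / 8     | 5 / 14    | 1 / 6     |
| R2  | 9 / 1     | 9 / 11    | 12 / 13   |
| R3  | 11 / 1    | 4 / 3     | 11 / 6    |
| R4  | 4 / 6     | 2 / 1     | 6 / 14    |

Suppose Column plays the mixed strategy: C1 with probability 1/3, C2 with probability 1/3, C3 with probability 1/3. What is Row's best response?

Row's best reply maximizes expected payoff against the mix.
R1: (1/3)·3 + (1/3)·5 + (1/3)·1 = 3
R2: (1/3)·9 + (1/3)·9 + (1/3)·12 = 10
R3: (1/3)·11 + (1/3)·4 + (1/3)·11 = 26/3
R4: (1/3)·4 + (1/3)·2 + (1/3)·6 = 4
Highest expected payoff is 10, from R2.

R2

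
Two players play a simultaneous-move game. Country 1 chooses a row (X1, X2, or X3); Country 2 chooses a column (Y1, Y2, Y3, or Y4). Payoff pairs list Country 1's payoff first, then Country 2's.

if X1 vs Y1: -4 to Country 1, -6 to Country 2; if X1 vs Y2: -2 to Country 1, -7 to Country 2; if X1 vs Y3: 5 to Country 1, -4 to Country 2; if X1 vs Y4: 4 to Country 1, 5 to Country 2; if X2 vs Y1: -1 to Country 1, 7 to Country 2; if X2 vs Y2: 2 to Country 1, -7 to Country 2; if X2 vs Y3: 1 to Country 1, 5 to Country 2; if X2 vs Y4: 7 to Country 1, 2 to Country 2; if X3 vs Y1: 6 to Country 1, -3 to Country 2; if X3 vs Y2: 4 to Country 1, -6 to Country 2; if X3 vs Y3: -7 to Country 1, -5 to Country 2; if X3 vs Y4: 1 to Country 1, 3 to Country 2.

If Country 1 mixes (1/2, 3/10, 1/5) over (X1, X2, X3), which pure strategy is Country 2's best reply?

Y4

Compute Country 2's expected payoff from each pure strategy against the given mix.
Y1: (1/2)·(-6) + (3/10)·7 + (1/5)·(-3) = -3/2
Y2: (1/2)·(-7) + (3/10)·(-7) + (1/5)·(-6) = -34/5
Y3: (1/2)·(-4) + (3/10)·5 + (1/5)·(-5) = -3/2
Y4: (1/2)·5 + (3/10)·2 + (1/5)·3 = 37/10
Highest expected payoff is 37/10, from Y4.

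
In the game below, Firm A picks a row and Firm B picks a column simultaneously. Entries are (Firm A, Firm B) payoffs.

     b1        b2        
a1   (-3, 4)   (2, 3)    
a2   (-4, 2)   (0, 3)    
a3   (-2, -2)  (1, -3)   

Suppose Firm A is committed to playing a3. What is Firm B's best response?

b1

With Firm A fixed at a3, Firm B's payoffs are: b1 → -2, b2 → -3.
The maximum is -2, achieved by b1.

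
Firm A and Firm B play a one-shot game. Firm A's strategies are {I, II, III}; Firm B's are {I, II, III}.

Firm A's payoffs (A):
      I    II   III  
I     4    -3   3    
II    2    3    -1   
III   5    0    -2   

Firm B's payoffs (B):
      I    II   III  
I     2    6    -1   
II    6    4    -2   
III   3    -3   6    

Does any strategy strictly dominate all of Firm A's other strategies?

No strictly dominant strategy

A strategy is strictly dominant if it gives Firm A a strictly higher payoff than every other strategy, against every choice by the opponent.
I is not dominant: against I, III gives 5 > 4.
II is not dominant: against I, I gives 4 > 2.
III is not dominant: against II, II gives 3 > 0.
No single strategy is best against every opponent action.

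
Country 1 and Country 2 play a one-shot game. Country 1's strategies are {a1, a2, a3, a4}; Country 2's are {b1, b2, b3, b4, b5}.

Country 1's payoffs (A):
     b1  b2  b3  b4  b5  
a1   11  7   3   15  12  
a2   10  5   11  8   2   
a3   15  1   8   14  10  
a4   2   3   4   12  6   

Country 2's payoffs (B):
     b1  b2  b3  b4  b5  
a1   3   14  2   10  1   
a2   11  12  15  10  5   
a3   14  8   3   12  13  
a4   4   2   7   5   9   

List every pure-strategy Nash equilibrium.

A profile is a Nash equilibrium when each player is best-responding to the other.
Country 1's best responses — vs b1: a3 (payoff 15); vs b2: a1 (payoff 7); vs b3: a2 (payoff 11); vs b4: a1 (payoff 15); vs b5: a1 (payoff 12).
Country 2's best responses — vs a1: b2 (payoff 14); vs a2: b3 (payoff 15); vs a3: b1 (payoff 14); vs a4: b5 (payoff 9).
Mutual best responses occur at (a1, b2), (a2, b3), and (a3, b1); at each, neither player gains by switching.

(a1, b2), (a2, b3), and (a3, b1)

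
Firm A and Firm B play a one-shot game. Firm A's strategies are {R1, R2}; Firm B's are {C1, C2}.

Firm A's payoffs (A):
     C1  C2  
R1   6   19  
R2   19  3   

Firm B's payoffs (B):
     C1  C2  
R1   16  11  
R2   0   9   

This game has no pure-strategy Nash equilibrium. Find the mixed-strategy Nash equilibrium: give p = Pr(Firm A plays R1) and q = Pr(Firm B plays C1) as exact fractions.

p = 9/14, q = 16/29

In a mixed NE each player is indifferent between their pure strategies, so the opponent's mix sets the indifference.
Firm B indifferent between C1 and C2: p·16 + (1−p)·0 = p·11 + (1−p)·9 ⟹ 0 + 16p = 9 + 2p ⟹ p = 9/14.
Firm A indifferent between R1 and R2: q·6 + (1−q)·19 = q·19 + (1−q)·3 ⟹ 19 + (-13)q = 3 + 16q ⟹ q = 16/29.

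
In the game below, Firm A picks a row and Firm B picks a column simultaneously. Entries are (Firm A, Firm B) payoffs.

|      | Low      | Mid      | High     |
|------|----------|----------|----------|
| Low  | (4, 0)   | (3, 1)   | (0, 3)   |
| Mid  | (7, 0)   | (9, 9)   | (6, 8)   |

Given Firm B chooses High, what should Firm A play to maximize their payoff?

With Firm B fixed at High, Firm A's payoffs are: Low → 0, Mid → 6.
The maximum is 6, achieved by Mid.

Mid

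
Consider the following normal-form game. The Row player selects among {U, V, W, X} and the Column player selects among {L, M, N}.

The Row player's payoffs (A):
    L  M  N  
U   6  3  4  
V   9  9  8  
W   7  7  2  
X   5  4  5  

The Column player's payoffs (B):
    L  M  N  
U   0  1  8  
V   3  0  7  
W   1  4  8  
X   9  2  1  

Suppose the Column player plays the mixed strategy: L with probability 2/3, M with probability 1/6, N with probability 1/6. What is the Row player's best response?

The Row player's best reply maximizes expected payoff against the mix.
U: (2/3)·6 + (1/6)·3 + (1/6)·4 = 31/6
V: (2/3)·9 + (1/6)·9 + (1/6)·8 = 53/6
W: (2/3)·7 + (1/6)·7 + (1/6)·2 = 37/6
X: (2/3)·5 + (1/6)·4 + (1/6)·5 = 29/6
Highest expected payoff is 53/6, from V.

V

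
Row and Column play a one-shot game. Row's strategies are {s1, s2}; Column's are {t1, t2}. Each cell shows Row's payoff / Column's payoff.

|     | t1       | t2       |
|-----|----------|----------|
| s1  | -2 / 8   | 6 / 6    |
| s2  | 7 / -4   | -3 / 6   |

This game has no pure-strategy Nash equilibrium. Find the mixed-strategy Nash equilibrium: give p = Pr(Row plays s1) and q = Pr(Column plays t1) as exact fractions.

p = 5/6, q = 1/2

In a mixed NE each player is indifferent between their pure strategies, so the opponent's mix sets the indifference.
Column indifferent between t1 and t2: p·8 + (1−p)·(-4) = p·6 + (1−p)·6 ⟹ (-4) + 12p = 6 + 0p ⟹ p = 5/6.
Row indifferent between s1 and s2: q·(-2) + (1−q)·6 = q·7 + (1−q)·(-3) ⟹ 6 + (-8)q = (-3) + 10q ⟹ q = 1/2.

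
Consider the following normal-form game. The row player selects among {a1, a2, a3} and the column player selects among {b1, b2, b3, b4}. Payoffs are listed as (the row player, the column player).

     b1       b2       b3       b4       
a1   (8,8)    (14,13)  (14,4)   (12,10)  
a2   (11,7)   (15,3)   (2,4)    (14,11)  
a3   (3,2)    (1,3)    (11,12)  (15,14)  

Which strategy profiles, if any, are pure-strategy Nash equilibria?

A profile is a Nash equilibrium when each player is best-responding to the other.
The row player's best responses — vs b1: a2 (payoff 11); vs b2: a2 (payoff 15); vs b3: a1 (payoff 14); vs b4: a3 (payoff 15).
The column player's best responses — vs a1: b2 (payoff 13); vs a2: b4 (payoff 11); vs a3: b4 (payoff 14).
The only mutual best response is (a3, b4); neither player gains by switching there.

(a3, b4)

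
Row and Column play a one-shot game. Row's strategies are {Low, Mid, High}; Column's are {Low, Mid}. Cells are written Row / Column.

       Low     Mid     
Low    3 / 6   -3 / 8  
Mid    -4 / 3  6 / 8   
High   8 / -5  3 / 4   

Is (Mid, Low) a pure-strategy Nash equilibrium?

Holding Column at Low: Row gets -4 from Mid but could get 8 by switching to High. Row has a profitable deviation.

No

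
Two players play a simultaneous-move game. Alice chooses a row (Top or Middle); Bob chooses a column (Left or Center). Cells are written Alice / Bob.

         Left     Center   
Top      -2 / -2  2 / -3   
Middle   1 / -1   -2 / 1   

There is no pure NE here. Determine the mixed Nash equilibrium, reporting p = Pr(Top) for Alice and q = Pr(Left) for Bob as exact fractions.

p = 2/3, q = 4/7

Each player's mixing probability is pinned down by making the *other* player indifferent.
Bob indifferent between Left and Center: p·(-2) + (1−p)·(-1) = p·(-3) + (1−p)·1 ⟹ (-1) + (-1)p = 1 + (-4)p ⟹ p = 2/3.
Alice indifferent between Top and Middle: q·(-2) + (1−q)·2 = q·1 + (1−q)·(-2) ⟹ 2 + (-4)q = (-2) + 3q ⟹ q = 4/7.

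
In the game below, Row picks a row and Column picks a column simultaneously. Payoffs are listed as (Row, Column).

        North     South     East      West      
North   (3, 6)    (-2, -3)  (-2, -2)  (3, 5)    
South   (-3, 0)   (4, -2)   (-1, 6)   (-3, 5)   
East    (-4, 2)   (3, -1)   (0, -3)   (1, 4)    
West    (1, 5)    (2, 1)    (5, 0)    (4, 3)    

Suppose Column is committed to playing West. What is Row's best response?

With Column fixed at West, Row's payoffs are: North → 3, South → -3, East → 1, West → 4.
The maximum is 4, achieved by West.

West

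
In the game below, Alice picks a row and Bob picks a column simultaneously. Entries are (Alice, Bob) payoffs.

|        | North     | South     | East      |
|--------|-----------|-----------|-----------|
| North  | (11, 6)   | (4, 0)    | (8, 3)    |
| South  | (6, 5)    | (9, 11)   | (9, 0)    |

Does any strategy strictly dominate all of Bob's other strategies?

No strictly dominant strategy

Check whether one of Bob's strategies beats all alternatives regardless of what the opponent does.
North is not dominant: against South, South gives 11 > 5.
South is not dominant: against North, North gives 6 > 0.
East is not dominant: against North, North gives 6 > 3.
No single strategy is best against every opponent action.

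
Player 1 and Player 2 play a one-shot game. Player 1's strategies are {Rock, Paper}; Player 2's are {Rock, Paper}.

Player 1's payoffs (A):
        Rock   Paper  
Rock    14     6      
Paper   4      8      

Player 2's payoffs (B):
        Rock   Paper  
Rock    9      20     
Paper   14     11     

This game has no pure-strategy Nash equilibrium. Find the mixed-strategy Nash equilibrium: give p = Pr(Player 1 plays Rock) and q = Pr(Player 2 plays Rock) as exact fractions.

p = 3/14, q = 1/6

Each player's mixing probability is pinned down by making the *other* player indifferent.
Player 2 indifferent between Rock and Paper: p·9 + (1−p)·14 = p·20 + (1−p)·11 ⟹ 14 + (-5)p = 11 + 9p ⟹ p = 3/14.
Player 1 indifferent between Rock and Paper: q·14 + (1−q)·6 = q·4 + (1−q)·8 ⟹ 6 + 8q = 8 + (-4)q ⟹ q = 1/6.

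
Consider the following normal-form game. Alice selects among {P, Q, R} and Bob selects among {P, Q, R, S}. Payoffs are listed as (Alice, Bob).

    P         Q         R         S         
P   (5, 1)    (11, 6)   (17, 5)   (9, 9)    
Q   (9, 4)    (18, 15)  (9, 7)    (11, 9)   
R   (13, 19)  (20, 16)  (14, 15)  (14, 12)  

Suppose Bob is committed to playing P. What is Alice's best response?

R

With Bob fixed at P, Alice's payoffs are: P → 5, Q → 9, R → 13.
The maximum is 13, achieved by R.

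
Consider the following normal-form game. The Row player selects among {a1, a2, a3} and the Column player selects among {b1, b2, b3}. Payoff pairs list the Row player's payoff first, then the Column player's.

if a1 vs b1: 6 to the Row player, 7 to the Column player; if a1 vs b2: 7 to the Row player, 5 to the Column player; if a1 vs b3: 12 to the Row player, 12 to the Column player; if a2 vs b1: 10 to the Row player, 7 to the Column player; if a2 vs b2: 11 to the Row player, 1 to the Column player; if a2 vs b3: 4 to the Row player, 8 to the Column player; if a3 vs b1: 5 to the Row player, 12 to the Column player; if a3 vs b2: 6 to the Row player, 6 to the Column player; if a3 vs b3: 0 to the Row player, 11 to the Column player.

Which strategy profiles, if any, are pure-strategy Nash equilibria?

(a1, b3)

Find each player's best response to every opponent strategy; NE are the intersections.
The Row player's best responses — vs b1: a2 (payoff 10); vs b2: a2 (payoff 11); vs b3: a1 (payoff 12).
The Column player's best responses — vs a1: b3 (payoff 12); vs a2: b3 (payoff 8); vs a3: b1 (payoff 12).
The only mutual best response is (a1, b3); neither player gains by switching there.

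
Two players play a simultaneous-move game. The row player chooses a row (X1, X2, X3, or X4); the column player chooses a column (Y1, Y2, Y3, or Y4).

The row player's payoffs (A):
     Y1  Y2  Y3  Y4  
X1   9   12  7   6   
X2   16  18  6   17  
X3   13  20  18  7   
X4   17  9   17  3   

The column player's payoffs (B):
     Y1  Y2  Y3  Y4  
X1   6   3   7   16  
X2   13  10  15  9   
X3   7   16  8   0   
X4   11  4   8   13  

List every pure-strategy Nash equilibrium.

A profile is a Nash equilibrium when each player is best-responding to the other.
The row player's best responses — vs Y1: X4 (payoff 17); vs Y2: X3 (payoff 20); vs Y3: X3 (payoff 18); vs Y4: X2 (payoff 17).
The column player's best responses — vs X1: Y4 (payoff 16); vs X2: Y3 (payoff 15); vs X3: Y2 (payoff 16); vs X4: Y4 (payoff 13).
The only mutual best response is (X3, Y2); neither player gains by switching there.

(X3, Y2)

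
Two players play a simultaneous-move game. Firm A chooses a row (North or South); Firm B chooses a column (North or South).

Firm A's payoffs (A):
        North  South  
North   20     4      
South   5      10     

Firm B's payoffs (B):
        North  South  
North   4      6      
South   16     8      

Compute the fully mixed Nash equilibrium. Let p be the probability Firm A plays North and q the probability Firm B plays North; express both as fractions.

In a mixed NE each player is indifferent between their pure strategies, so the opponent's mix sets the indifference.
Firm B indifferent between North and South: p·4 + (1−p)·16 = p·6 + (1−p)·8 ⟹ 16 + (-12)p = 8 + (-2)p ⟹ p = 4/5.
Firm A indifferent between North and South: q·20 + (1−q)·4 = q·5 + (1−q)·10 ⟹ 4 + 16q = 10 + (-5)q ⟹ q = 2/7.

p = 4/5, q = 2/7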